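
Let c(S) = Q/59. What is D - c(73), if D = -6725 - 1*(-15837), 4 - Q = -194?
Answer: 537410/59 ≈ 9108.6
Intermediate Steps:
Q = 198 (Q = 4 - 1*(-194) = 4 + 194 = 198)
c(S) = 198/59
D = 9112 (D = -6725 + 15837 = 9112)
D - c(73) = 9112 - 1*198/59 = 9112 - 198/59 = 537410/59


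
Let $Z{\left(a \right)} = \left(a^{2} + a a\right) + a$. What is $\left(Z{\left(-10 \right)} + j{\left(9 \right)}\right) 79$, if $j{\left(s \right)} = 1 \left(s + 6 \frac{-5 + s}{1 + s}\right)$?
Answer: $\frac{79553}{5} \approx 15911.0$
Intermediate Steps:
$Z{\left(a \right)} = a + 2 a^{2}$ ($Z{\left(a \right)} = \left(a^{2} + a^{2}\right) + a = 2 a^{2} + a = a + 2 a^{2}$)
$j{\left(s \right)} = s + \frac{6 \left(-5 + s\right)}{1 + s}$ ($j{\left(s \right)} = 1 \left(s + 6 \frac{-5 + s}{1 + s}\right) = 1 \left(s + \frac{6 \left(-5 + s\right)}{1 + s}\right) = s + \frac{6 \left(-5 + s\right)}{1 + s}$)
$\left(Z{\left(-10 \right)} + j{\left(9 \right)}\right) 79 = \left(- 10 \left(1 + 2 \left(-10\right)\right) + \frac{-30 + 9^{2} + 7 \cdot 9}{1 + 9}\right) 79 = \left(- 10 \left(1 - 20\right) + \frac{-30 + 81 + 63}{10}\right) 79 = \left(\left(-10\right) \left(-19\right) + \frac{1}{10} \cdot 114\right) 79 = \left(190 + \frac{57}{5}\right) 79 = \frac{1007}{5} \cdot 79 = \frac{79553}{5}$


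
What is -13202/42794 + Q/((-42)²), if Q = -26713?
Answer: -583222225/37744308 ≈ -15.452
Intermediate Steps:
-13202/42794 + Q/((-42)²) = -13202/42794 - 26713/((-42)²) = -13202*1/42794 - 26713/1764 = -6601/21397 - 26713*1/1764 = -6601/21397 - 26713/1764 = -583222225/37744308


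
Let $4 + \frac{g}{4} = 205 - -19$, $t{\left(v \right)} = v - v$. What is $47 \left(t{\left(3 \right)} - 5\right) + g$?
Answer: $645$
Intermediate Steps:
$t{\left(v \right)} = 0$
$g = 880$ ($g = -16 + 4 \left(205 - -19\right) = -16 + 4 \left(205 + 19\right) = -16 + 4 \cdot 224 = -16 + 896 = 880$)
$47 \left(t{\left(3 \right)} - 5\right) + g = 47 \left(0 - 5\right) + 880 = 47 \left(-5\right) + 880 = -235 + 880 = 645$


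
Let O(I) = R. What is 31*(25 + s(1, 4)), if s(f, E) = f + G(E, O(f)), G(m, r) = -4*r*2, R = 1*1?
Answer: 558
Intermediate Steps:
R = 1
O(I) = 1
G(m, r) = -8*r
s(f, E) = -8 + f (s(f, E) = f - 8*1 = f - 8 = -8 + f)
31*(25 + s(1, 4)) = 31*(25 + (-8 + 1)) = 31*(25 - 7) = 31*18 = 558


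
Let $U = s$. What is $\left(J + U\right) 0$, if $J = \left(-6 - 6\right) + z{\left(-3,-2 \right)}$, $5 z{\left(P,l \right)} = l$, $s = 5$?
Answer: $0$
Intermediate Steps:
$z{\left(P,l \right)} = \frac{l}{5}$
$U = 5$
$J = - \frac{62}{5}$ ($J = \left(-6 - 6\right) + \frac{1}{5} \left(-2\right) = -12 - \frac{2}{5} = - \frac{62}{5} \approx -12.4$)
$\left(J + U\right) 0 = \left(- \frac{62}{5} + 5\right) 0 = \left(- \frac{37}{5}\right) 0 = 0$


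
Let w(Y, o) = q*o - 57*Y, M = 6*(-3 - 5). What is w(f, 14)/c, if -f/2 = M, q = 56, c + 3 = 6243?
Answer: -293/390 ≈ -0.75128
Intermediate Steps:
c = 6240 (c = -3 + 6243 = 6240)
M = -48 (M = 6*(-8) = -48)
f = 96 (f = -2*(-48) = 96)
w(Y, o) = -57*Y + 56*o (w(Y, o) = 56*o - 57*Y = -57*Y + 56*o)
w(f, 14)/c = (-57*96 + 56*14)/6240 = (-5472 + 784)*(1/6240) = -4688*1/6240 = -293/390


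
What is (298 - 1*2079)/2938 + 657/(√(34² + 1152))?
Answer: -137/226 + 657*√577/1154 ≈ 13.069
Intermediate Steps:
(298 - 1*2079)/2938 + 657/(√(34² + 1152)) = (298 - 2079)*(1/2938) + 657/(√(1156 + 1152)) = -1781*1/2938 + 657/(√2308) = -137/226 + 657/((2*√577)) = -137/226 + 657*(√577/1154) = -137/226 + 657*√577/1154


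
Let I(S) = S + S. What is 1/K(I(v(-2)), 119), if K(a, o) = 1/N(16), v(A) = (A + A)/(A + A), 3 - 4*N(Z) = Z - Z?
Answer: 3/4 ≈ 0.75000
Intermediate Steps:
N(Z) = 3/4 (N(Z) = 3/4 - (Z - Z)/4 = 3/4 - 1/4*0 = 3/4 + 0 = 3/4)
v(A) = 1 (v(A) = (2*A)/((2*A)) = (2*A)*(1/(2*A)) = 1)
I(S) = 2*S
K(a, o) = 4/3 (K(a, o) = 1/(3/4) = 4/3)
1/K(I(v(-2)), 119) = 1/(4/3) = 3/4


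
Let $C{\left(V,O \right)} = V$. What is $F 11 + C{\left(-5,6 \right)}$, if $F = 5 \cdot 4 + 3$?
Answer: $248$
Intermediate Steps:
$F = 23$ ($F = 20 + 3 = 23$)
$F 11 + C{\left(-5,6 \right)} = 23 \cdot 11 - 5 = 253 - 5 = 248$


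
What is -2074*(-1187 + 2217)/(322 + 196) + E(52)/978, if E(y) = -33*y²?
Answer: -177953778/42217 ≈ -4215.2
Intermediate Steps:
-2074*(-1187 + 2217)/(322 + 196) + E(52)/978 = -2074*(-1187 + 2217)/(322 + 196) - 33*52²/978 = -2074/(518/1030) - 33*2704*(1/978) = -2074/(518*(1/1030)) - 89232*1/978 = -2074/259/515 - 14872/163 = -2074*515/259 - 14872/163 = -1068110/259 - 14872/163 = -177953778/42217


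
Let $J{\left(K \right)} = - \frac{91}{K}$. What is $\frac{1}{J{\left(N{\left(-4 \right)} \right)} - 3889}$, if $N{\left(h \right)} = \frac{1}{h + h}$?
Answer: $- \frac{1}{3161} \approx -0.00031636$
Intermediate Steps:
$N{\left(h \right)} = \frac{1}{2 h}$
$\frac{1}{J{\left(N{\left(-4 \right)} \right)} - 3889} = \frac{1}{- \frac{91}{\frac{1}{2} \frac{1}{-4}} - 3889} = \frac{1}{- \frac{91}{\frac{1}{2} \left(- \frac{1}{4}\right)} - 3889} = \frac{1}{- \frac{91}{- \frac{1}{8}} - 3889} = \frac{1}{\left(-91\right) \left(-8\right) - 3889} = \frac{1}{728 - 3889} = \frac{1}{-3161} = - \frac{1}{3161}$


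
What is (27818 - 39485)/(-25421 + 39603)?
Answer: -11667/14182 ≈ -0.82266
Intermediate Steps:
(27818 - 39485)/(-25421 + 39603) = -11667/14182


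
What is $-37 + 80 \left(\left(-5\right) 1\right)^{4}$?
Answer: $49963$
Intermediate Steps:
$-37 + 80 \left(\left(-5\right) 1\right)^{4} = -37 + 80 \left(-5\right)^{4} = -37 + 80 \cdot 625 = -37 + 50000 = 49963$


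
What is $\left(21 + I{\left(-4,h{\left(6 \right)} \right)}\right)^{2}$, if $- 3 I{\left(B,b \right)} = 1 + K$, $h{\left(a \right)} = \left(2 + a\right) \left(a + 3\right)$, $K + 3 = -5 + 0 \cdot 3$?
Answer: $\frac{4900}{9} \approx 544.44$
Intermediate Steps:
$K = -8$ ($K = -3 + \left(-5 + 0 \cdot 3\right) = -3 + \left(-5 + 0\right) = -3 - 5 = -8$)
$h{\left(a \right)} = \left(2 + a\right) \left(3 + a\right)$
$I{\left(B,b \right)} = \frac{7}{3}$ ($I{\left(B,b \right)} = - \frac{1 - 8}{3} = \left(- \frac{1}{3}\right) \left(-7\right) = \frac{7}{3}$)
$\left(21 + I{\left(-4,h{\left(6 \right)} \right)}\right)^{2} = \left(21 + \frac{7}{3}\right)^{2} = \left(\frac{70}{3}\right)^{2} = \frac{4900}{9}$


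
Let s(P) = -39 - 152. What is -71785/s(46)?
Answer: 71785/191 ≈ 375.84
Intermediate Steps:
s(P) = -191
-71785/s(46) = -71785/(-191) = -71785*(-1/191) = 71785/191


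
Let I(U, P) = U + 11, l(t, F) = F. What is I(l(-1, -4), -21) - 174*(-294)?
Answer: 51163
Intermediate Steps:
I(U, P) = 11 + U
I(l(-1, -4), -21) - 174*(-294) = (11 - 4) - 174*(-294) = 7 + 51156 = 51163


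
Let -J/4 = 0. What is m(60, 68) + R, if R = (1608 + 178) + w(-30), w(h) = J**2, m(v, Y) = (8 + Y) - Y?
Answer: 1794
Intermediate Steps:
J = 0 (J = -4*0 = 0)
m(v, Y) = 8
w(h) = 0 (w(h) = 0**2 = 0)
R = 1786 (R = (1608 + 178) + 0 = 1786 + 0 = 1786)
m(60, 68) + R = 8 + 1786 = 1794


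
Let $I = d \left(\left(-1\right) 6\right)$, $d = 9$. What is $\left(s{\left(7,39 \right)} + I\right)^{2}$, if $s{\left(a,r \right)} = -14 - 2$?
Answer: $4900$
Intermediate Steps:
$s{\left(a,r \right)} = -16$
$I = -54$ ($I = 9 \left(\left(-1\right) 6\right) = 9 \left(-6\right) = -54$)
$\left(s{\left(7,39 \right)} + I\right)^{2} = \left(-16 - 54\right)^{2} = \left(-70\right)^{2} = 4900$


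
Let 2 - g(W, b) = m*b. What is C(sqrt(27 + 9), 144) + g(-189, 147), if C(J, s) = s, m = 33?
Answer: -4705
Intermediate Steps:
g(W, b) = 2 - 33*b
C(sqrt(27 + 9), 144) + g(-189, 147) = 144 + (2 - 33*147) = 144 + (2 - 4851) = 144 - 4849 = -4705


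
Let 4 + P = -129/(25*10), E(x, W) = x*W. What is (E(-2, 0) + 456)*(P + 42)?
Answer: 2136588/125 ≈ 17093.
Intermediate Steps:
E(x, W) = W*x
P = -1129/250 (P = -4 - 129/(25*10) = -4 - 129/250 = -1129/250 ≈ -4.5160)
(E(-2, 0) + 456)*(P + 42) = (0*(-2) + 456)*(-1129/250 + 42) = (0 + 456)*(9371/250) = 456*(9371/250) = 2136588/125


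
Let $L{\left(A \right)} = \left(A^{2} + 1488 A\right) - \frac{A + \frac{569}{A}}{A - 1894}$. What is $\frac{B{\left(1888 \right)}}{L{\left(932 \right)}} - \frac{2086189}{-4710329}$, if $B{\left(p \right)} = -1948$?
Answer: $\frac{323880653747462153}{732706997618674949} \approx 0.44203$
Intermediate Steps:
$L{\left(A \right)} = A^{2} + 1488 A - \frac{A + \frac{569}{A}}{-1894 + A}$ ($L{\left(A \right)} = \left(A^{2} + 1488 A\right) - \frac{A + \frac{569}{A}}{-1894 + A} = A^{2} + 1488 A - \frac{A + \frac{569}{A}}{-1894 + A}$)
$\frac{B{\left(1888 \right)}}{L{\left(932 \right)}} - \frac{2086189}{-4710329} = - \frac{1948}{\frac{1}{932} \frac{1}{-1894 + 932} \left(-569 + 932^{4} - 2818273 \cdot 932^{2} - 406 \cdot 932^{3}\right)} - \frac{2086189}{-4710329} = - \frac{1948}{\frac{1}{932} \frac{1}{-962} \left(-569 + 754507653376 - 2448019566352 - 328680372608\right)} - - \frac{2086189}{4710329} = - \frac{1948}{\frac{1}{932} \left(- \frac{1}{962}\right) \left(-569 + 754507653376 - 2448019566352 - 328680372608\right)} + \frac{2086189}{4710329} = - \frac{1948}{\frac{1}{932} \left(- \frac{1}{962}\right) \left(-2022192286153\right)} + \frac{2086189}{4710329} = - \frac{1948}{\frac{155553252781}{68968}} + \frac{2086189}{4710329} = \left(-1948\right) \frac{68968}{155553252781} + \frac{2086189}{4710329} = - \frac{134349664}{155553252781} + \frac{2086189}{4710329} = \frac{323880653747462153}{732706997618674949}$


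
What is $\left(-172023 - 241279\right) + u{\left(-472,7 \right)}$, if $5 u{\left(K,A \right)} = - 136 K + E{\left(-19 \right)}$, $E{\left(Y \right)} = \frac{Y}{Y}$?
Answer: $- \frac{2002317}{5} \approx -4.0046 \cdot 10^{5}$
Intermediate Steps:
$E{\left(Y \right)} = 1$
$u{\left(K,A \right)} = \frac{1}{5} - \frac{136 K}{5}$ ($u{\left(K,A \right)} = \frac{- 136 K + 1}{5} = \frac{1 - 136 K}{5} = \frac{1}{5} - \frac{136 K}{5}$)
$\left(-172023 - 241279\right) + u{\left(-472,7 \right)} = \left(-172023 - 241279\right) + \left(\frac{1}{5} - - \frac{64192}{5}\right) = -413302 + \left(\frac{1}{5} + \frac{64192}{5}\right) = -413302 + \frac{64193}{5} = - \frac{2002317}{5}$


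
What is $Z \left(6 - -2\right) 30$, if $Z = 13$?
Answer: $3120$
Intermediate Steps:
$Z \left(6 - -2\right) 30 = 13 \left(6 - -2\right) 30 = 13 \left(6 + 2\right) 30 = 13 \cdot 8 \cdot 30 = 104 \cdot 30 = 3120$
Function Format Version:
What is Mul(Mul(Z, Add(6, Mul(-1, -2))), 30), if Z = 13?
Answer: 3120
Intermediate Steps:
Mul(Mul(Z, Add(6, Mul(-1, -2))), 30) = Mul(Mul(13, Add(6, Mul(-1, -2))), 30) = Mul(Mul(13, Add(6, 2)), 30) = Mul(Mul(13, 8), 30) = Mul(104, 30) = 3120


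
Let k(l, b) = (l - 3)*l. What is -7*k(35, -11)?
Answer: -7840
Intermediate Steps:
k(l, b) = l*(-3 + l) (k(l, b) = (-3 + l)*l = l*(-3 + l))
-7*k(35, -11) = -245*(-3 + 35) = -245*32 = -7*1120 = -7840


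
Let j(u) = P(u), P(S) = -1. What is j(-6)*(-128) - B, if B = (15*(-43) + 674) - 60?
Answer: 159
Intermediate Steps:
j(u) = -1
B = -31 (B = (-645 + 674) - 60 = 29 - 60 = -31)
j(-6)*(-128) - B = -1*(-128) - 1*(-31) = 128 + 31 = 159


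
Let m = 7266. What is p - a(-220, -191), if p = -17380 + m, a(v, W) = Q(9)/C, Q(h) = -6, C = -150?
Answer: -252851/25 ≈ -10114.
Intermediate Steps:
a(v, W) = 1/25 (a(v, W) = -6/(-150) = -6*(-1/150) = 1/25)
p = -10114 (p = -17380 + 7266 = -10114)
p - a(-220, -191) = -10114 - 1*1/25 = -10114 - 1/25 = -252851/25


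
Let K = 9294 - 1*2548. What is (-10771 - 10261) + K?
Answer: -14286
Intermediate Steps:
K = 6746 (K = 9294 - 2548 = 6746)
(-10771 - 10261) + K = (-10771 - 10261) + 6746 = -21032 + 6746 = -14286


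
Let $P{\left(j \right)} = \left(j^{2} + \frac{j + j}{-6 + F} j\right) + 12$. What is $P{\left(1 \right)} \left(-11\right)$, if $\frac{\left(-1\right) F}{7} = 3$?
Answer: $- \frac{3839}{27} \approx -142.19$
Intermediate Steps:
$F = -21$ ($F = \left(-7\right) 3 = -21$)
$P{\left(j \right)} = 12 + \frac{25 j^{2}}{27}$ ($P{\left(j \right)} = \left(j^{2} + \frac{j + j}{-6 - 21} j\right) + 12 = \left(j^{2} + \frac{2 j}{-27} j\right) + 12 = \left(j^{2} + 2 j \left(- \frac{1}{27}\right) j\right) + 12 = \left(j^{2} + - \frac{2 j}{27} j\right) + 12 = \left(j^{2} - \frac{2 j^{2}}{27}\right) + 12 = \frac{25 j^{2}}{27} + 12 = 12 + \frac{25 j^{2}}{27}$)
$P{\left(1 \right)} \left(-11\right) = \left(12 + \frac{25 \cdot 1^{2}}{27}\right) \left(-11\right) = \left(12 + \frac{25}{27} \cdot 1\right) \left(-11\right) = \left(12 + \frac{25}{27}\right) \left(-11\right) = \frac{349}{27} \left(-11\right) = - \frac{3839}{27}$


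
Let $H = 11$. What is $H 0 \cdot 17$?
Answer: $0$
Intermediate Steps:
$H 0 \cdot 17 = 11 \cdot 0 \cdot 17 = 0 \cdot 17 = 0$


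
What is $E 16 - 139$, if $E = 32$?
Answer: $373$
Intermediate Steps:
$E 16 - 139 = 32 \cdot 16 - 139 = 512 - 139 = 373$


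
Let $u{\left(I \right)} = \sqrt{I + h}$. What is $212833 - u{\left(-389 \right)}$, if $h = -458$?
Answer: $212833 - 11 i \sqrt{7} \approx 2.1283 \cdot 10^{5} - 29.103 i$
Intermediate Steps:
$u{\left(I \right)} = \sqrt{-458 + I}$ ($u{\left(I \right)} = \sqrt{I - 458} = \sqrt{-458 + I}$)
$212833 - u{\left(-389 \right)} = 212833 - \sqrt{-458 - 389} = 212833 - \sqrt{-847} = 212833 - 11 i \sqrt{7}$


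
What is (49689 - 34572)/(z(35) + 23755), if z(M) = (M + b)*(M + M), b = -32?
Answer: 15117/23965 ≈ 0.63079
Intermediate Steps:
z(M) = 2*M*(-32 + M) (z(M) = (M - 32)*(M + M) = (-32 + M)*(2*M) = 2*M*(-32 + M))
(49689 - 34572)/(z(35) + 23755) = (49689 - 34572)/(2*35*(-32 + 35) + 23755) = 15117/(2*35*3 + 23755) = 15117/(210 + 23755) = 15117/23965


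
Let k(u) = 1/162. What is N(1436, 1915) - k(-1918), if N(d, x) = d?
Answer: 232631/162 ≈ 1436.0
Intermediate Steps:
k(u) = 1/162
N(1436, 1915) - k(-1918) = 1436 - 1*1/162 = 1436 - 1/162 = 232631/162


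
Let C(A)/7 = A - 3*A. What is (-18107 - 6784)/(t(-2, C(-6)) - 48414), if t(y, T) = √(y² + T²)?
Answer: 602536437/1171954168 + 24891*√1765/1171954168 ≈ 0.51502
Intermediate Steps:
C(A) = -14*A (C(A) = 7*(A - 3*A) = 7*(-2*A) = -14*A)
t(y, T) = √(T² + y²)
(-18107 - 6784)/(t(-2, C(-6)) - 48414) = (-18107 - 6784)/(√((-14*(-6))² + (-2)²) - 48414) = -24891/(√(84² + 4) - 48414) = -24891/(√(7056 + 4) - 48414) = -24891/(√7060 - 48414) = -24891/(2*√1765 - 48414) = -24891/(-48414 + 2*√1765)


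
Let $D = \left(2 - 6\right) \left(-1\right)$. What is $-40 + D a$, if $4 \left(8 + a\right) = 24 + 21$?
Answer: $-27$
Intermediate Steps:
$a = \frac{13}{4}$ ($a = -8 + \frac{24 + 21}{4} = -8 + \frac{1}{4} \cdot 45 = -8 + \frac{45}{4} = \frac{13}{4} \approx 3.25$)
$D = 4$ ($D = \left(-4\right) \left(-1\right) = 4$)
$-40 + D a = -40 + 4 \cdot \frac{13}{4} = -40 + 13 = -27$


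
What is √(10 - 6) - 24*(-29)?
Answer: 698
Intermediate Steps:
√(10 - 6) - 24*(-29) = √4 + 696 = 2 + 696 = 698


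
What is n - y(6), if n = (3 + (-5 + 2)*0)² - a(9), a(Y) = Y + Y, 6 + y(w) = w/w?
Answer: -4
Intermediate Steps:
y(w) = -5 (y(w) = -6 + w/w = -6 + 1 = -5)
a(Y) = 2*Y
n = -9 (n = (3 + (-5 + 2)*0)² - 2*9 = (3 - 3*0)² - 1*18 = (3 + 0)² - 18 = 3² - 18 = 9 - 18 = -9)
n - y(6) = -9 - 1*(-5) = -9 + 5 = -4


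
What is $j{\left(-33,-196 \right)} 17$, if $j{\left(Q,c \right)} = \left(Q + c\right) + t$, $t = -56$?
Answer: $-4845$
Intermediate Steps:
$j{\left(Q,c \right)} = -56 + Q + c$ ($j{\left(Q,c \right)} = \left(Q + c\right) - 56 = -56 + Q + c$)
$j{\left(-33,-196 \right)} 17 = \left(-56 - 33 - 196\right) 17 = \left(-285\right) 17 = -4845$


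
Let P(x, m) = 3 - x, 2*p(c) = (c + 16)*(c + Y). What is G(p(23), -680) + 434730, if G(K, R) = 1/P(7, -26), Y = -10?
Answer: 1738919/4 ≈ 4.3473e+5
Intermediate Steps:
p(c) = (-10 + c)*(16 + c)/2 (p(c) = ((c + 16)*(c - 10))/2 = ((16 + c)*(-10 + c))/2 = ((-10 + c)*(16 + c))/2 = (-10 + c)*(16 + c)/2)
G(K, R) = -¼ (G(K, R) = 1/(3 - 1*7) = 1/(3 - 7) = 1/(-4) = -¼)
G(p(23), -680) + 434730 = -¼ + 434730 = 1738919/4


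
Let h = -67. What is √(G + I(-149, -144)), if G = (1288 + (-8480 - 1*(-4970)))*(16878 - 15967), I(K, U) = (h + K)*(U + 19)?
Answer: 13*I*√11818 ≈ 1413.2*I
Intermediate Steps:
I(K, U) = (-67 + K)*(19 + U) (I(K, U) = (-67 + K)*(U + 19) = (-67 + K)*(19 + U))
G = -2024242 (G = (1288 + (-8480 + 4970))*911 = (1288 - 3510)*911 = -2222*911 = -2024242)
√(G + I(-149, -144)) = √(-2024242 + (-1273 - 67*(-144) + 19*(-149) - 149*(-144))) = √(-2024242 + (-1273 + 9648 - 2831 + 21456)) = √(-2024242 + 27000) = √(-1997242) = 13*I*√11818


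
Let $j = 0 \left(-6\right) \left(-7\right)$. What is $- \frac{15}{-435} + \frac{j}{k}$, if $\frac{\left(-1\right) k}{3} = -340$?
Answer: $\frac{1}{29} \approx 0.034483$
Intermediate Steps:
$k = 1020$ ($k = \left(-3\right) \left(-340\right) = 1020$)
$j = 0$ ($j = 0 \left(-7\right) = 0$)
$- \frac{15}{-435} + \frac{j}{k} = - \frac{15}{-435} + \frac{0}{1020} = \left(-15\right) \left(- \frac{1}{435}\right) + 0 \cdot \frac{1}{1020} = \frac{1}{29} + 0 = \frac{1}{29}$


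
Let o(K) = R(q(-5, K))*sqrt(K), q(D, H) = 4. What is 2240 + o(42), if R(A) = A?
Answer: 2240 + 4*sqrt(42) ≈ 2265.9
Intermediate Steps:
o(K) = 4*sqrt(K)
2240 + o(42) = 2240 + 4*sqrt(42)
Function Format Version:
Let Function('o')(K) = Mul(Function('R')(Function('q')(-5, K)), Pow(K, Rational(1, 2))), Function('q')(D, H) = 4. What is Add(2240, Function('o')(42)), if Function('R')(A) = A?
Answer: Add(2240, Mul(4, Pow(42, Rational(1, 2)))) ≈ 2265.9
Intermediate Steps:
Function('o')(K) = Mul(4, Pow(K, Rational(1, 2)))
Add(2240, Function('o')(42)) = Add(2240, Mul(4, Pow(42, Rational(1, 2))))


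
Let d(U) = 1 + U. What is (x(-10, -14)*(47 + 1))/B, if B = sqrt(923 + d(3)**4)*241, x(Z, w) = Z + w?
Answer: -384*sqrt(131)/31571 ≈ -0.13921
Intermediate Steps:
B = 723*sqrt(131) (B = sqrt(923 + (1 + 3)**4)*241 = sqrt(923 + 4**4)*241 = sqrt(923 + 256)*241 = sqrt(1179)*241 = (3*sqrt(131))*241 = 723*sqrt(131) ≈ 8275.1)
(x(-10, -14)*(47 + 1))/B = ((-10 - 14)*(47 + 1))/((723*sqrt(131))) = (-24*48)*(sqrt(131)/94713) = -384*sqrt(131)/31571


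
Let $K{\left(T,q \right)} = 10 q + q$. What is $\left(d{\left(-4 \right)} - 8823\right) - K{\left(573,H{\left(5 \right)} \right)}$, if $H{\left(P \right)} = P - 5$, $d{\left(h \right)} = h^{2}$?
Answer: $-8807$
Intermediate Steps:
$H{\left(P \right)} = -5 + P$
$K{\left(T,q \right)} = 11 q$
$\left(d{\left(-4 \right)} - 8823\right) - K{\left(573,H{\left(5 \right)} \right)} = \left(\left(-4\right)^{2} - 8823\right) - 11 \left(-5 + 5\right) = \left(16 - 8823\right) - 11 \cdot 0 = -8807 - 0 = -8807 + 0 = -8807$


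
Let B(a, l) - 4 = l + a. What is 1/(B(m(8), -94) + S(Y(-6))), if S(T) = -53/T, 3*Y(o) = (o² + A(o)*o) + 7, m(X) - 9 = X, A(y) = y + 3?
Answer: -61/4612 ≈ -0.013226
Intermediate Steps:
A(y) = 3 + y
m(X) = 9 + X
B(a, l) = 4 + a + l (B(a, l) = 4 + (l + a) = 4 + (a + l) = 4 + a + l)
Y(o) = 7/3 + o²/3 + o*(3 + o)/3 (Y(o) = ((o² + (3 + o)*o) + 7)/3 = ((o² + o*(3 + o)) + 7)/3 = (7 + o² + o*(3 + o))/3 = 7/3 + o²/3 + o*(3 + o)/3)
1/(B(m(8), -94) + S(Y(-6))) = 1/((4 + (9 + 8) - 94) - 53/(7/3 + (⅓)*(-6)² + (⅓)*(-6)*(3 - 6))) = 1/((4 + 17 - 94) - 53/(7/3 + (⅓)*36 + (⅓)*(-6)*(-3))) = 1/(-73 - 53/(7/3 + 12 + 6)) = 1/(-73 - 53/61/3) = 1/(-73 - 53*3/61) = 1/(-73 - 159/61) = 1/(-4612/61) = -61/4612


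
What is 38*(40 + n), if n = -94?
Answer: -2052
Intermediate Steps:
38*(40 + n) = 38*(40 - 94) = 38*(-54) = -2052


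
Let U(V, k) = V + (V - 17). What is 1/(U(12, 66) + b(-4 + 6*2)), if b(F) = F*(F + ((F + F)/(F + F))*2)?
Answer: 1/87 ≈ 0.011494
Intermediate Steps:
U(V, k) = -17 + 2*V (U(V, k) = V + (-17 + V) = -17 + 2*V)
b(F) = F*(2 + F) (b(F) = F*(F + ((2*F)/((2*F)))*2) = F*(F + ((2*F)*(1/(2*F)))*2) = F*(F + 1*2) = F*(F + 2) = F*(2 + F))
1/(U(12, 66) + b(-4 + 6*2)) = 1/((-17 + 2*12) + (-4 + 6*2)*(2 + (-4 + 6*2))) = 1/((-17 + 24) + (-4 + 12)*(2 + (-4 + 12))) = 1/(7 + 8*(2 + 8)) = 1/(7 + 8*10) = 1/(7 + 80) = 1/87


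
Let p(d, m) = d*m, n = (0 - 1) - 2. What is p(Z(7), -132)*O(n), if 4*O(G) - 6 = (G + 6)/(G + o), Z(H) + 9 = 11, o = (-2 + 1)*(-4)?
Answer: -594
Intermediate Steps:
o = 4 (o = -1*(-4) = 4)
Z(H) = 2 (Z(H) = -9 + 11 = 2)
n = -3 (n = -1 - 2 = -3)
O(G) = 3/2 + (6 + G)/(4*(4 + G)) (O(G) = 3/2 + ((G + 6)/(G + 4))/4 = 3/2 + ((6 + G)/(4 + G))/4 = 3/2 + (6 + G)/(4*(4 + G)))
p(Z(7), -132)*O(n) = (2*(-132))*((30 + 7*(-3))/(4*(4 - 3))) = -66*(30 - 21)/1 = -66*9 = -264*9/4 = -594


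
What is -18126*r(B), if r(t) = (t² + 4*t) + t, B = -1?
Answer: 72504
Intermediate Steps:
r(t) = t² + 5*t
-18126*r(B) = -(-18126)*(5 - 1) = -(-18126)*4 = -18126*(-4) = 72504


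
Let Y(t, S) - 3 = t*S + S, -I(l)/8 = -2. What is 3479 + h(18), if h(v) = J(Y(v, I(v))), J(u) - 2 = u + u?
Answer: 4095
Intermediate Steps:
I(l) = 16 (I(l) = -8*(-2) = 16)
Y(t, S) = 3 + S + S*t (Y(t, S) = 3 + (t*S + S) = 3 + (S*t + S) = 3 + (S + S*t) = 3 + S + S*t)
J(u) = 2 + 2*u (J(u) = 2 + (u + u) = 2 + 2*u)
h(v) = 40 + 32*v (h(v) = 2 + 2*(3 + 16 + 16*v) = 2 + 2*(19 + 16*v) = 2 + (38 + 32*v) = 40 + 32*v)
3479 + h(18) = 3479 + (40 + 32*18) = 3479 + (40 + 576) = 3479 + 616 = 4095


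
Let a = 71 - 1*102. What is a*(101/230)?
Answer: -3131/230 ≈ -13.613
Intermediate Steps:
a = -31 (a = 71 - 102 = -31)
a*(101/230) = -3131/230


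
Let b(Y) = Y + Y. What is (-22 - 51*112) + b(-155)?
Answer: -6044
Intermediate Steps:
b(Y) = 2*Y
(-22 - 51*112) + b(-155) = (-22 - 51*112) + 2*(-155) = (-22 - 5712) - 310 = -5734 - 310 = -6044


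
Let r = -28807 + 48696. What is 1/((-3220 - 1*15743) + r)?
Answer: 1/926 ≈ 0.0010799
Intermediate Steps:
r = 19889
1/((-3220 - 1*15743) + r) = 1/((-3220 - 1*15743) + 19889) = 1/((-3220 - 15743) + 19889) = 1/(-18963 + 19889) = 1/926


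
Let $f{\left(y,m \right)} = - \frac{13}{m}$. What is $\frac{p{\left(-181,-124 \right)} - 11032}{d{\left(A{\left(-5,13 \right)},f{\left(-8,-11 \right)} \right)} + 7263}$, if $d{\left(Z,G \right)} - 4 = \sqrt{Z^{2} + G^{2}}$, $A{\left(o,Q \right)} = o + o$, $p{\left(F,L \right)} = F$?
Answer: $- \frac{9859669391}{6389911700} + \frac{123343 \sqrt{12269}}{6389911700} \approx -1.5409$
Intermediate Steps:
$A{\left(o,Q \right)} = 2 o$
$d{\left(Z,G \right)} = 4 + \sqrt{G^{2} + Z^{2}}$ ($d{\left(Z,G \right)} = 4 + \sqrt{Z^{2} + G^{2}} = 4 + \sqrt{G^{2} + Z^{2}}$)
$\frac{p{\left(-181,-124 \right)} - 11032}{d{\left(A{\left(-5,13 \right)},f{\left(-8,-11 \right)} \right)} + 7263} = \frac{-181 - 11032}{\left(4 + \sqrt{\left(- \frac{13}{-11}\right)^{2} + \left(2 \left(-5\right)\right)^{2}}\right) + 7263} = - \frac{11213}{\left(4 + \sqrt{\left(\left(-13\right) \left(- \frac{1}{11}\right)\right)^{2} + \left(-10\right)^{2}}\right) + 7263} = - \frac{11213}{\left(4 + \sqrt{\left(\frac{13}{11}\right)^{2} + 100}\right) + 7263} = - \frac{11213}{\left(4 + \sqrt{\frac{169}{121} + 100}\right) + 7263} = - \frac{11213}{\left(4 + \sqrt{\frac{12269}{121}}\right) + 7263} = - \frac{11213}{\left(4 + \frac{\sqrt{12269}}{11}\right) + 7263} = - \frac{11213}{7267 + \frac{\sqrt{12269}}{11}}$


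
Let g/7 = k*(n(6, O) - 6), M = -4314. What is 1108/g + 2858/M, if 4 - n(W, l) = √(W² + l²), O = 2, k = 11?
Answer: 68227/498267 - 554*√10/693 ≈ -2.3911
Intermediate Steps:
n(W, l) = 4 - √(W² + l²)
g = -154 - 154*√10 (g = 7*(11*((4 - √(6² + 2²)) - 6)) = 7*(11*((4 - √(36 + 4)) - 6)) = 7*(11*((4 - √40) - 6)) = 7*(11*((4 - 2*√10) - 6)) = 7*(11*(-2 - 2*√10)) = 7*(-22 - 22*√10) = -154 - 154*√10 ≈ -640.99)
1108/g + 2858/M = 1108/(-154 - 154*√10) + 2858/(-4314) = 1108/(-154 - 154*√10) + 2858*(-1/4314) = 1108/(-154 - 154*√10) - 1429/2157 = -1429/2157 + 1108/(-154 - 154*√10)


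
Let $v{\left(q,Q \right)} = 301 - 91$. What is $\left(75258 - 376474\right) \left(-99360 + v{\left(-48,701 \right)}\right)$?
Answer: $29865566400$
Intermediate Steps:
$v{\left(q,Q \right)} = 210$ ($v{\left(q,Q \right)} = 301 - 91 = 210$)
$\left(75258 - 376474\right) \left(-99360 + v{\left(-48,701 \right)}\right) = \left(75258 - 376474\right) \left(-99360 + 210\right) = \left(-301216\right) \left(-99150\right) = 29865566400$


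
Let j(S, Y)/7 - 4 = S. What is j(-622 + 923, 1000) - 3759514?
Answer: -3757379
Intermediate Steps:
j(S, Y) = 28 + 7*S
j(-622 + 923, 1000) - 3759514 = (28 + 7*(-622 + 923)) - 3759514 = (28 + 7*301) - 3759514 = (28 + 2107) - 3759514 = 2135 - 3759514 = -3757379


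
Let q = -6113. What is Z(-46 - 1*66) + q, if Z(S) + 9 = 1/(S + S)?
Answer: -1371329/224 ≈ -6122.0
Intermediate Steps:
Z(S) = -9 + 1/(2*S) (Z(S) = -9 + 1/(S + S) = -9 + 1/(2*S))
Z(-46 - 1*66) + q = (-9 + 1/(2*(-46 - 1*66))) - 6113 = (-9 + 1/(2*(-46 - 66))) - 6113 = (-9 + (½)/(-112)) - 6113 = (-9 + (½)*(-1/112)) - 6113 = (-9 - 1/224) - 6113 = -2017/224 - 6113 = -1371329/224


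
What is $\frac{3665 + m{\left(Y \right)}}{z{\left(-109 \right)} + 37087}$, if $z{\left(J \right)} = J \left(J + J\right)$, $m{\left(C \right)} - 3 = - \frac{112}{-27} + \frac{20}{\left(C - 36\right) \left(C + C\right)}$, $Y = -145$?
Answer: $\frac{520427906}{8623702827} \approx 0.060349$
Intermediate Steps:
$m{\left(C \right)} = \frac{193}{27} + \frac{10}{C \left(-36 + C\right)}$ ($m{\left(C \right)} = 3 + \left(- \frac{112}{-27} + \frac{20}{\left(C - 36\right) \left(C + C\right)}\right) = 3 + \left(\left(-112\right) \left(- \frac{1}{27}\right) + \frac{20}{\left(-36 + C\right) 2 C}\right) = 3 + \left(\frac{112}{27} + \frac{20}{2 C \left(-36 + C\right)}\right) = 3 + \left(\frac{112}{27} + 20 \frac{1}{2 C \left(-36 + C\right)}\right) = 3 + \left(\frac{112}{27} + \frac{10}{C \left(-36 + C\right)}\right) = \frac{193}{27} + \frac{10}{C \left(-36 + C\right)}$)
$z{\left(J \right)} = 2 J^{2}$ ($z{\left(J \right)} = J 2 J = 2 J^{2}$)
$\frac{3665 + m{\left(Y \right)}}{z{\left(-109 \right)} + 37087} = \frac{3665 + \frac{270 - -1007460 + 193 \left(-145\right)^{2}}{27 \left(-145\right) \left(-36 - 145\right)}}{2 \left(-109\right)^{2} + 37087} = \frac{3665 + \frac{1}{27} \left(- \frac{1}{145}\right) \frac{1}{-181} \left(270 + 1007460 + 193 \cdot 21025\right)}{2 \cdot 11881 + 37087} = \frac{3665 + \frac{1}{27} \left(- \frac{1}{145}\right) \left(- \frac{1}{181}\right) \left(270 + 1007460 + 4057825\right)}{23762 + 37087} = \frac{3665 + \frac{1}{27} \left(- \frac{1}{145}\right) \left(- \frac{1}{181}\right) 5065555}{60849} = \left(3665 + \frac{1013111}{141723}\right) \frac{1}{60849} = \frac{520427906}{141723} \cdot \frac{1}{60849} = \frac{520427906}{8623702827}$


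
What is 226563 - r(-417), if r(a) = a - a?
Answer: 226563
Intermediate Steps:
r(a) = 0
226563 - r(-417) = 226563 - 1*0 = 226563 + 0 = 226563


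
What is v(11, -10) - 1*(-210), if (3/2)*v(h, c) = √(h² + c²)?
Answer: 210 + 2*√221/3 ≈ 219.91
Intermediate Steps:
v(h, c) = 2*√(c² + h²)/3 (v(h, c) = 2*√(h² + c²)/3 = 2*√(c² + h²)/3)
v(11, -10) - 1*(-210) = 2*√((-10)² + 11²)/3 - 1*(-210) = 2*√(100 + 121)/3 + 210 = 2*√221/3 + 210 = 210 + 2*√221/3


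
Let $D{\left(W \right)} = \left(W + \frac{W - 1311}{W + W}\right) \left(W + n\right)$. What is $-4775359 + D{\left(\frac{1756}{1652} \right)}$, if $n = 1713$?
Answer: $- \frac{436527043946309}{74879791} \approx -5.8297 \cdot 10^{6}$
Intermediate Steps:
$D{\left(W \right)} = \left(1713 + W\right) \left(W + \frac{-1311 + W}{2 W}\right)$ ($D{\left(W \right)} = \left(W + \frac{W - 1311}{W + W}\right) \left(W + 1713\right) = \left(W + \frac{-1311 + W}{2 W}\right) \left(1713 + W\right) = \left(1713 + W\right) \left(W + \frac{-1311 + W}{2 W}\right)$)
$-4775359 + D{\left(\frac{1756}{1652} \right)} = -4775359 + \left(201 + \left(\frac{1756}{1652}\right)^{2} - \frac{2245743}{2 \cdot \frac{1756}{1652}} + \frac{3427 \cdot \frac{1756}{1652}}{2}\right) = -4775359 + \left(201 + \left(1756 \cdot \frac{1}{1652}\right)^{2} - \frac{2245743}{2 \cdot 1756 \cdot \frac{1}{1652}} + \frac{3427 \cdot 1756 \cdot \frac{1}{1652}}{2}\right) = -4775359 + \left(201 + \left(\frac{439}{413}\right)^{2} - \frac{2245743}{2 \cdot \frac{439}{413}} + \frac{3427}{2} \cdot \frac{439}{413}\right) = -4775359 + \left(201 + \frac{192721}{170569} - \frac{927491859}{878} + \frac{1504453}{826}\right) = -4775359 - \frac{78949160076340}{74879791} = - \frac{436527043946309}{74879791}$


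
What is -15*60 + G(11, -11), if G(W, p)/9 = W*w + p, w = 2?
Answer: -801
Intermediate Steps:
G(W, p) = 9*p + 18*W (G(W, p) = 9*(W*2 + p) = 9*(2*W + p) = 9*(p + 2*W) = 9*p + 18*W)
-15*60 + G(11, -11) = -15*60 + (9*(-11) + 18*11) = -900 + (-99 + 198) = -900 + 99 = -801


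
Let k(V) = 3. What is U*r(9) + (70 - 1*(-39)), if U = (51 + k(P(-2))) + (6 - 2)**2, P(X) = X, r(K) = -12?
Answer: -731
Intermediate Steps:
U = 70 (U = (51 + 3) + (6 - 2)**2 = 54 + 4**2 = 54 + 16 = 70)
U*r(9) + (70 - 1*(-39)) = 70*(-12) + (70 - 1*(-39)) = -840 + (70 + 39) = -840 + 109 = -731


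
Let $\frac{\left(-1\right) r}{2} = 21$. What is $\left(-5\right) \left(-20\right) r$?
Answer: $-4200$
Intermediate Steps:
$r = -42$ ($r = \left(-2\right) 21 = -42$)
$\left(-5\right) \left(-20\right) r = \left(-5\right) \left(-20\right) \left(-42\right) = 100 \left(-42\right) = -4200$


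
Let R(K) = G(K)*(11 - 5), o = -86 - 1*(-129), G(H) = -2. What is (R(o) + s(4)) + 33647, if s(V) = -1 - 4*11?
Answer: 33590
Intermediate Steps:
o = 43 (o = -86 + 129 = 43)
R(K) = -12 (R(K) = -2*(11 - 5) = -2*6 = -12)
s(V) = -45 (s(V) = -1 - 44 = -45)
(R(o) + s(4)) + 33647 = (-12 - 45) + 33647 = -57 + 33647 = 33590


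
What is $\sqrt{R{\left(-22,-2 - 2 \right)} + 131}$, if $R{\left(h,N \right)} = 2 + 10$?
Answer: $\sqrt{143} \approx 11.958$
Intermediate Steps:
$R{\left(h,N \right)} = 12$
$\sqrt{R{\left(-22,-2 - 2 \right)} + 131} = \sqrt{12 + 131} = \sqrt{143}$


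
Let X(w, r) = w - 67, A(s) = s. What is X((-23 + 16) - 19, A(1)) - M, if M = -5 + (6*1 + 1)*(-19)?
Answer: 45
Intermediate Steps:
X(w, r) = -67 + w
M = -138 (M = -5 + (6 + 1)*(-19) = -5 + 7*(-19) = -5 - 133 = -138)
X((-23 + 16) - 19, A(1)) - M = (-67 + ((-23 + 16) - 19)) - 1*(-138) = (-67 + (-7 - 19)) + 138 = (-67 - 26) + 138 = -93 + 138 = 45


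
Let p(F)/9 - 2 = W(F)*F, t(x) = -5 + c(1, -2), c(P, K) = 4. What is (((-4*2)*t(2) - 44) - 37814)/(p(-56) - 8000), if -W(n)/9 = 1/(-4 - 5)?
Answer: 18925/4243 ≈ 4.4603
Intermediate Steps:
W(n) = 1 (W(n) = -9/(-4 - 5) = -9/(-9) = -9*(-⅑) = 1)
t(x) = -1 (t(x) = -5 + 4 = -1)
p(F) = 18 + 9*F (p(F) = 18 + 9*(1*F) = 18 + 9*F)
(((-4*2)*t(2) - 44) - 37814)/(p(-56) - 8000) = ((-4*2*(-1) - 44) - 37814)/((18 + 9*(-56)) - 8000) = ((-8*(-1) - 44) - 37814)/((18 - 504) - 8000) = ((8 - 44) - 37814)/(-486 - 8000) = (-36 - 37814)/(-8486) = -37850*(-1/8486) = 18925/4243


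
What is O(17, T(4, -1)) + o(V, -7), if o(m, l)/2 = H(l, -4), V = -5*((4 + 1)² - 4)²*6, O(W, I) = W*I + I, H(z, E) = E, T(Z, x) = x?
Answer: -26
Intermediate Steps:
O(W, I) = I + I*W (O(W, I) = I*W + I = I + I*W)
V = -13230 (V = -5*(5² - 4)²*6 = -5*(25 - 4)²*6 = -5*21²*6 = -5*441*6 = -2205*6 = -13230)
o(m, l) = -8 (o(m, l) = 2*(-4) = -8)
O(17, T(4, -1)) + o(V, -7) = -(1 + 17) - 8 = -1*18 - 8 = -18 - 8 = -26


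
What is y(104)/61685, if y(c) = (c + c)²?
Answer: 256/365 ≈ 0.70137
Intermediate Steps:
y(c) = 4*c² (y(c) = (2*c)² = 4*c²)
y(104)/61685 = (4*104²)/61685 = (4*10816)*(1/61685) = 43264*(1/61685) = 256/365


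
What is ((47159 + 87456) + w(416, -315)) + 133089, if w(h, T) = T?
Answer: 267389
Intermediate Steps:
((47159 + 87456) + w(416, -315)) + 133089 = ((47159 + 87456) - 315) + 133089 = (134615 - 315) + 133089 = 134300 + 133089 = 267389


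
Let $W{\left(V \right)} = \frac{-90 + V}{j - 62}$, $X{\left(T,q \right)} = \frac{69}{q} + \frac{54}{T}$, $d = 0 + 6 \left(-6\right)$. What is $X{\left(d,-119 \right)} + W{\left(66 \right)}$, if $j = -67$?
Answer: $- \frac{19381}{10234} \approx -1.8938$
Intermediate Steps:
$d = -36$ ($d = 0 - 36 = -36$)
$X{\left(T,q \right)} = \frac{54}{T} + \frac{69}{q}$
$W{\left(V \right)} = \frac{30}{43} - \frac{V}{129}$ ($W{\left(V \right)} = \frac{-90 + V}{-67 - 62} = \frac{-90 + V}{-129} = \left(-90 + V\right) \left(- \frac{1}{129}\right) = \frac{30}{43} - \frac{V}{129}$)
$X{\left(d,-119 \right)} + W{\left(66 \right)} = \left(\frac{54}{-36} + \frac{69}{-119}\right) + \left(\frac{30}{43} - \frac{22}{43}\right) = \left(54 \left(- \frac{1}{36}\right) + 69 \left(- \frac{1}{119}\right)\right) + \left(\frac{30}{43} - \frac{22}{43}\right) = \left(- \frac{3}{2} - \frac{69}{119}\right) + \frac{8}{43} = - \frac{495}{238} + \frac{8}{43} = - \frac{19381}{10234}$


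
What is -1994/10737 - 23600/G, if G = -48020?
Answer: 7882066/25779537 ≈ 0.30575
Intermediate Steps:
-1994/10737 - 23600/G = -1994/10737 - 23600/(-48020) = -1994*1/10737 - 23600*(-1/48020) = -1994/10737 + 1180/2401 = 7882066/25779537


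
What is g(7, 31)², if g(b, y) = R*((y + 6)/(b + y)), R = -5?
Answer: 34225/1444 ≈ 23.702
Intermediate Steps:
g(b, y) = -5*(6 + y)/(b + y) (g(b, y) = -5*(y + 6)/(b + y) = -5*(6 + y)/(b + y))
g(7, 31)² = (5*(-6 - 1*31)/(7 + 31))² = (5*(-6 - 31)/38)² = (5*(1/38)*(-37))² = (-185/38)² = 34225/1444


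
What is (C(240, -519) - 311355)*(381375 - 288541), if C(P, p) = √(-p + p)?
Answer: -28904330070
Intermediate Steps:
C(P, p) = 0 (C(P, p) = √0 = 0)
(C(240, -519) - 311355)*(381375 - 288541) = (0 - 311355)*(381375 - 288541) = -311355*92834 = -28904330070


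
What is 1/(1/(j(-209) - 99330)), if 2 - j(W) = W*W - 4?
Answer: -143005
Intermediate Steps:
j(W) = 6 - W² (j(W) = 2 - (W*W - 4) = 2 - (W² - 4) = 2 - (-4 + W²) = 2 + (4 - W²) = 6 - W²)
1/(1/(j(-209) - 99330)) = 1/(1/((6 - 1*(-209)²) - 99330)) = 1/(1/((6 - 1*43681) - 99330)) = 1/(1/((6 - 43681) - 99330)) = 1/(1/(-43675 - 99330)) = 1/(1/(-143005)) = 1/(-1/143005) = -143005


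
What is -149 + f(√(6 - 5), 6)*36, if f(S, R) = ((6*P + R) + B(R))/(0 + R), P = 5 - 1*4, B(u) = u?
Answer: -41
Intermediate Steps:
P = 1 (P = 5 - 4 = 1)
f(S, R) = (6 + 2*R)/R (f(S, R) = ((6*1 + R) + R)/(0 + R) = ((6 + R) + R)/R = (6 + 2*R)/R)
-149 + f(√(6 - 5), 6)*36 = -149 + (2 + 6/6)*36 = -149 + (2 + 6*(⅙))*36 = -149 + (2 + 1)*36 = -149 + 3*36 = -149 + 108 = -41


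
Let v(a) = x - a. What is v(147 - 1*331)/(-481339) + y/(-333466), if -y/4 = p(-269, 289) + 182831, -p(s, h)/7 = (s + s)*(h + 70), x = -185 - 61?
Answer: 1477552598796/80255095487 ≈ 18.411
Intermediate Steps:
x = -246
p(s, h) = -14*s*(70 + h) (p(s, h) = -7*(s + s)*(h + 70) = -7*2*s*(70 + h) = -14*s*(70 + h))
v(a) = -246 - a
y = -6139300 (y = -4*(-14*(-269)*(70 + 289) + 182831) = -4*(-14*(-269)*359 + 182831) = -4*(1351994 + 182831) = -4*1534825 = -6139300)
v(147 - 1*331)/(-481339) + y/(-333466) = (-246 - (147 - 1*331))/(-481339) - 6139300/(-333466) = (-246 - (147 - 331))*(-1/481339) - 6139300*(-1/333466) = (-246 - 1*(-184))*(-1/481339) + 3069650/166733 = (-246 + 184)*(-1/481339) + 3069650/166733 = -62*(-1/481339) + 3069650/166733 = 62/481339 + 3069650/166733 = 1477552598796/80255095487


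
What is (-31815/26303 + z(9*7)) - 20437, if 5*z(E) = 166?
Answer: -2683564832/131515 ≈ -20405.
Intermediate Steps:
z(E) = 166/5 (z(E) = (1/5)*166 = 166/5)
(-31815/26303 + z(9*7)) - 20437 = (-31815/26303 + 166/5) - 20437 = 4207223/131515 - 20437 = -2683564832/131515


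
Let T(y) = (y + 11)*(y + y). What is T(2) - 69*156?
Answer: -10712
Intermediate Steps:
T(y) = 2*y*(11 + y) (T(y) = (11 + y)*(2*y) = 2*y*(11 + y))
T(2) - 69*156 = 2*2*(11 + 2) - 69*156 = 2*2*13 - 10764 = 52 - 10764 = -10712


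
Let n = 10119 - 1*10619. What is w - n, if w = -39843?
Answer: -39343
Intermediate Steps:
n = -500 (n = 10119 - 10619 = -500)
w - n = -39843 - 1*(-500) = -39843 + 500 = -39343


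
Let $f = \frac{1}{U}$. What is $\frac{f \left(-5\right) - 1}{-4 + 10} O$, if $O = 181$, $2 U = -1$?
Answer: $\frac{543}{2} \approx 271.5$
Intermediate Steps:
$U = - \frac{1}{2}$ ($U = \frac{1}{2} \left(-1\right) = - \frac{1}{2} \approx -0.5$)
$f = -2$ ($f = \frac{1}{- \frac{1}{2}} = -2$)
$\frac{f \left(-5\right) - 1}{-4 + 10} O = \frac{\left(-2\right) \left(-5\right) - 1}{-4 + 10} \cdot 181 = \frac{10 - 1}{6} \cdot 181 = 9 \cdot \frac{1}{6} \cdot 181 = \frac{3}{2} \cdot 181 = \frac{543}{2}$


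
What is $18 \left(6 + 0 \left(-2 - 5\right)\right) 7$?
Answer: $756$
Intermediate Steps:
$18 \left(6 + 0 \left(-2 - 5\right)\right) 7 = 18 \left(6 + 0 \left(-7\right)\right) 7 = 18 \left(6 + 0\right) 7 = 18 \cdot 6 \cdot 7 = 108 \cdot 7 = 756$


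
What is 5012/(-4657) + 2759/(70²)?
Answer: -11710137/22819300 ≈ -0.51317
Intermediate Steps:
5012/(-4657) + 2759/(70²) = 5012*(-1/4657) + 2759/4900 = -5012/4657 + 2759*(1/4900) = -5012/4657 + 2759/4900 = -11710137/22819300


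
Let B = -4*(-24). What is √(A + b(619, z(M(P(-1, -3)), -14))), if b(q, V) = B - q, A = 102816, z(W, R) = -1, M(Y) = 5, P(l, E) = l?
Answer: √102293 ≈ 319.83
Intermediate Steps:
B = 96
b(q, V) = 96 - q
√(A + b(619, z(M(P(-1, -3)), -14))) = √(102816 + (96 - 1*619)) = √(102816 + (96 - 619)) = √(102816 - 523) = √102293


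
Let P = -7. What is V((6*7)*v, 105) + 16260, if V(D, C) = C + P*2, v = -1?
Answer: 16351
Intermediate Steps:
V(D, C) = -14 + C (V(D, C) = C - 7*2 = C - 14 = -14 + C)
V((6*7)*v, 105) + 16260 = (-14 + 105) + 16260 = 91 + 16260 = 16351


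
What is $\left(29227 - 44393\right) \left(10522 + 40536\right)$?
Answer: $-774345628$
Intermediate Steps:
$\left(29227 - 44393\right) \left(10522 + 40536\right) = \left(-15166\right) 51058 = -774345628$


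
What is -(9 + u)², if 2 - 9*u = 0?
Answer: -6889/81 ≈ -85.049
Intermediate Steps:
u = 2/9 (u = 2/9 - ⅑*0 = 2/9 + 0 = 2/9 ≈ 0.22222)
-(9 + u)² = -(9 + 2/9)² = -(83/9)² = -1*6889/81 = -6889/81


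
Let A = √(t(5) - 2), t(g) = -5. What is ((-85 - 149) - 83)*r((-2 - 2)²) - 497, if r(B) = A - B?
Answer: 4575 - 317*I*√7 ≈ 4575.0 - 838.7*I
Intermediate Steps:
A = I*√7 (A = √(-5 - 2) = √(-7) = I*√7 ≈ 2.6458*I)
r(B) = -B + I*√7 (r(B) = I*√7 - B = -B + I*√7)
((-85 - 149) - 83)*r((-2 - 2)²) - 497 = ((-85 - 149) - 83)*(-(-2 - 2)² + I*√7) - 497 = (-234 - 83)*(-1*(-4)² + I*√7) - 497 = -317*(-1*16 + I*√7) - 497 = -317*(-16 + I*√7) - 497 = (5072 - 317*I*√7) - 497 = 4575 - 317*I*√7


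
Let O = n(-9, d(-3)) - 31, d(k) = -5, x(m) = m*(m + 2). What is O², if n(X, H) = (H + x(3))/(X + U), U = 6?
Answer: 10609/9 ≈ 1178.8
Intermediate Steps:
x(m) = m*(2 + m)
n(X, H) = (15 + H)/(6 + X) (n(X, H) = (H + 3*(2 + 3))/(X + 6) = (H + 3*5)/(6 + X) = (H + 15)/(6 + X) = (15 + H)/(6 + X))
O = -103/3 (O = (15 - 5)/(6 - 9) - 31 = 10/(-3) - 31 = -⅓*10 - 31 = -10/3 - 31 = -103/3 ≈ -34.333)
O² = (-103/3)² = 10609/9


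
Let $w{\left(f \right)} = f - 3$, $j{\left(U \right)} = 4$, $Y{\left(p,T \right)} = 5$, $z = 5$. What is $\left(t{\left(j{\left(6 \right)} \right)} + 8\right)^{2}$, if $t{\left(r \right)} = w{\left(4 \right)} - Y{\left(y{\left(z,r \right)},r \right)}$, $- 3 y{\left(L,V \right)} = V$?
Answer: $16$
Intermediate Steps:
$y{\left(L,V \right)} = - \frac{V}{3}$
$w{\left(f \right)} = -3 + f$
$t{\left(r \right)} = -4$ ($t{\left(r \right)} = \left(-3 + 4\right) - 5 = 1 - 5 = -4$)
$\left(t{\left(j{\left(6 \right)} \right)} + 8\right)^{2} = \left(-4 + 8\right)^{2} = 4^{2} = 16$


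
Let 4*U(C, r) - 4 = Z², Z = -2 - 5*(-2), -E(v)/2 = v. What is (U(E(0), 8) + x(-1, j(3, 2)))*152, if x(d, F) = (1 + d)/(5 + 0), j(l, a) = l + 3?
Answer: 2584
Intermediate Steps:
j(l, a) = 3 + l
x(d, F) = ⅕ + d/5 (x(d, F) = (1 + d)/5 = (1 + d)*(⅕) = ⅕ + d/5)
E(v) = -2*v
Z = 8 (Z = -2 + 10 = 8)
U(C, r) = 17 (U(C, r) = 1 + (¼)*8² = 1 + (¼)*64 = 1 + 16 = 17)
(U(E(0), 8) + x(-1, j(3, 2)))*152 = (17 + (⅕ + (⅕)*(-1)))*152 = (17 + (⅕ - ⅕))*152 = (17 + 0)*152 = 17*152 = 2584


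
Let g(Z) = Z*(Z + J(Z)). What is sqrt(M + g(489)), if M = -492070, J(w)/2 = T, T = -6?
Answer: I*sqrt(258817) ≈ 508.74*I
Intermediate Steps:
J(w) = -12 (J(w) = 2*(-6) = -12)
g(Z) = Z*(-12 + Z) (g(Z) = Z*(Z - 12) = Z*(-12 + Z))
sqrt(M + g(489)) = sqrt(-492070 + 489*(-12 + 489)) = sqrt(-492070 + 489*477) = sqrt(-492070 + 233253) = sqrt(-258817) = I*sqrt(258817)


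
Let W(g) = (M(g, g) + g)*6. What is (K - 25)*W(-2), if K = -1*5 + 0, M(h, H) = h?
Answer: 720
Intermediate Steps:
W(g) = 12*g (W(g) = (g + g)*6 = (2*g)*6 = 12*g)
K = -5 (K = -5 + 0 = -5)
(K - 25)*W(-2) = (-5 - 25)*(12*(-2)) = -30*(-24) = 720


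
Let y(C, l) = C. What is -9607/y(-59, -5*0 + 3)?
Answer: 9607/59 ≈ 162.83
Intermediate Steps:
-9607/y(-59, -5*0 + 3) = -9607/(-59) = -9607*(-1/59) = 9607/59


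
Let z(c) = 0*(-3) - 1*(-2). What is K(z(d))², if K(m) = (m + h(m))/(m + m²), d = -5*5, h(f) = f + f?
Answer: 1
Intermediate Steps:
h(f) = 2*f
d = -25
z(c) = 2 (z(c) = 0 + 2 = 2)
K(m) = 3*m/(m + m²) (K(m) = (m + 2*m)/(m + m²) = (3*m)/(m + m²) = 3*m/(m + m²))
K(z(d))² = (3/(1 + 2))² = (3/3)² = (3*(⅓))² = 1² = 1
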